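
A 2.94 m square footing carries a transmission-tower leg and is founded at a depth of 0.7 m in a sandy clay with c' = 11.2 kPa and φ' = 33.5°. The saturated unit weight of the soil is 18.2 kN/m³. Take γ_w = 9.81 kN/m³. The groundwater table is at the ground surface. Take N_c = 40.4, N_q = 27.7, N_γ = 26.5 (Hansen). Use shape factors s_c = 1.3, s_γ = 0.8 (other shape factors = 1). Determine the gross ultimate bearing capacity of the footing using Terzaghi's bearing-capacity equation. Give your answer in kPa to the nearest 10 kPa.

q_ult ≈ 1010 kPa

With the water table at the surface the whole profile is submerged: γ' = 18.2 − 9.81 = 8.39 kN/m³, so q = γ'·D_f = 5.873 kPa; the same γ' applies in the ½γBN_γ term.
q_ult = c·N_c·s_c + q·N_q + 0.5·γ·B·N_γ·s_γ
     = 11.2 × 40.4 × 1.3 + 5.873 × 27.7 + 0.5 × 8.39 × 2.94 × 26.5 × 0.8
     = 588.22 + 162.68 + 261.47 = 1012.4 kPa.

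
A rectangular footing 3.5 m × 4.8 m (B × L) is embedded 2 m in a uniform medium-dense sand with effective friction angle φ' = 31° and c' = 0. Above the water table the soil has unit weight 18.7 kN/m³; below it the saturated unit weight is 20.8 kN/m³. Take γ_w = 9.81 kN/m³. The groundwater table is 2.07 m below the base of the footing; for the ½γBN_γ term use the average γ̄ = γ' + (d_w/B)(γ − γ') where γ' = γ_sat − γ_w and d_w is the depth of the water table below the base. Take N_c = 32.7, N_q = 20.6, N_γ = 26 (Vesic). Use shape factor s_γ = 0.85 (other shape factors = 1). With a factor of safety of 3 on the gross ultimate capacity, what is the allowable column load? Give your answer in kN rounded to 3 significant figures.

q = γ·D_f = 18.7 × 2 = 37.4 kPa.
γ' = 10.99 kN/m³; averaging over the depth B below the base, γ̄ = γ' + (d_w/B)(γ − γ') = 15.55 kN/m³.
q·N_q = 37.4 × 20.6 = 770.44 kPa
0.5·γ·B·N_γ·s_γ = 0.5 × 15.55 × 3.5 × 26 × 0.85 = 601.39 kPa
q_ult = 770.44 + 601.39 = 1371.8 kPa.
Gross allowable pressure q_all = 1371.8 / 3 = 457.28 kPa.
Footing area = 16.8 m², so allowable column load = 457.28 × 16.8 = 7682.3 kN.

P_all ≈ 7680 kN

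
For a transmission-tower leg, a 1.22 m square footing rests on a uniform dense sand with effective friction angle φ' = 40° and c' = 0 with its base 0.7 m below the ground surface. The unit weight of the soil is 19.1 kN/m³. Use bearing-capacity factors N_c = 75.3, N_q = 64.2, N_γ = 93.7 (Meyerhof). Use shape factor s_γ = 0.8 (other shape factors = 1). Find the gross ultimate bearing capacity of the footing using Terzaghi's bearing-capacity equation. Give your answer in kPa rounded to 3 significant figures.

q_ult ≈ 1730 kPa

Overburden at base level: q = 19.1 × 0.7 = 13.37 kPa.
Surcharge term q·N_q = 13.37 × 64.2 = 858.35 kPa; self-weight term 0.5·γ·B·N_γ·s_γ = 0.5 × 19.1 × 1.22 × 93.7 × 0.8 = 873.36 kPa.
q_ult = 858.35 + 873.36 = 1731.7 kPa.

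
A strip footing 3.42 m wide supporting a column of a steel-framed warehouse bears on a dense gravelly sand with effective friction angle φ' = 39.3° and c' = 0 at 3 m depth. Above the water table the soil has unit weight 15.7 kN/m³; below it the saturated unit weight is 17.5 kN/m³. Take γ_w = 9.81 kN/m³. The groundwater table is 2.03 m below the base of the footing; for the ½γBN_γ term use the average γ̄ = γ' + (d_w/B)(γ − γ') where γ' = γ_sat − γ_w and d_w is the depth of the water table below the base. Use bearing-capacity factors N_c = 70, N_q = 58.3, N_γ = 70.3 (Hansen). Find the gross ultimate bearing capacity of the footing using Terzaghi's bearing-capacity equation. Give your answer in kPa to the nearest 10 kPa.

q = γ·D_f = 15.7 × 3 = 47.1 kPa.
γ' = 7.69 kN/m³; averaging over the depth B below the base, γ̄ = γ' + (d_w/B)(γ − γ') = 12.444 kN/m³.
q·N_q = 47.1 × 58.3 = 2745.9 kPa
0.5·γ·B·N_γ = 0.5 × 12.444 × 3.42 × 70.3 = 1496 kPa
q_ult = 2745.9 + 1496 = 4241.9 kPa.

q_ult ≈ 4240 kPa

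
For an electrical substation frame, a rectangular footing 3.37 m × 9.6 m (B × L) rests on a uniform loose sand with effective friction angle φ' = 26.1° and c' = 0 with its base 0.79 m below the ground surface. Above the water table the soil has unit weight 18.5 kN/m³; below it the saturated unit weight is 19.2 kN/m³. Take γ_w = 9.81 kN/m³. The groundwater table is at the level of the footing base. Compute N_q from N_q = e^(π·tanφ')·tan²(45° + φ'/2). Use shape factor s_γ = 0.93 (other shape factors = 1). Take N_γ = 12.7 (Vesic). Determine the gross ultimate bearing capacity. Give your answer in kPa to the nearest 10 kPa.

tan26.1° = 0.4899, so N_q = e^(π×0.4899)·tan²(58.05°) = 4.66 × 2.571 = 11.98.
q = γ·D_f = 18.5 × 0.79 = 14.615 kPa.
For the ½γBN_γ term take γ' = 19.2 − 9.81 = 9.39 kN/m³ (soil below base is submerged).
q·N_q = 14.615 × 11.981 = 175.11 kPa
0.5·γ·B·N_γ·s_γ = 0.5 × 9.39 × 3.37 × 12.7 × 0.93 = 186.88 kPa
q_ult = 175.11 + 186.88 = 361.98 kPa.

q_ult ≈ 360 kPa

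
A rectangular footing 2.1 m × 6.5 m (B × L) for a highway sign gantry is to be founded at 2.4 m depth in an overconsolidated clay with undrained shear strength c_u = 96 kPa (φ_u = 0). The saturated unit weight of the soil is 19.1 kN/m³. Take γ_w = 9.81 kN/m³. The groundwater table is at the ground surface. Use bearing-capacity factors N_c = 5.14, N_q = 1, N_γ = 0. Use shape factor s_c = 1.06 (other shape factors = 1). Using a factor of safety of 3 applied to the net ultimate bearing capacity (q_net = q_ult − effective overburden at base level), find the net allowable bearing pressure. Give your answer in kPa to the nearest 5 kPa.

γ' = 19.1 − 9.81 = 9.29 kN/m³ (submerged throughout). q = 9.29 × 2.4 = 22.296 kPa.
c·N_c·s_c = 96 × 5.14 × 1.06 = 523.05 kPa
q·N_q = 22.296 × 1 = 22.296 kPa
q_ult = 523.05 + 22.296 = 545.34 kPa.
Net ultimate: q_net = 545.34 − 22.296 = 523.05 kPa.
q_all(net) = 523.05 / 3 = 174.35 kPa.

q_all(net) ≈ 175 kPa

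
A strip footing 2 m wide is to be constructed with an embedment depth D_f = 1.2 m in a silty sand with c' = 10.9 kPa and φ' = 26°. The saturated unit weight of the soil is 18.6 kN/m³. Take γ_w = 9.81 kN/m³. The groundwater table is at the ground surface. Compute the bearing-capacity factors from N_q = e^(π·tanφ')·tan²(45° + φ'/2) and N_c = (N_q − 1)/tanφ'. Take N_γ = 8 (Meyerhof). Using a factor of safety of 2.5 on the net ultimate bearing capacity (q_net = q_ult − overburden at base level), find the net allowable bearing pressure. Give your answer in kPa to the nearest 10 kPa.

q_all(net) ≈ 170 kPa

N_q = e^(π·tan26°)·tan²(58°) = 11.85; N_c = (N_q − 1)/tanφ' = 22.25.
With the water table at the surface the whole profile is submerged: γ' = 18.6 − 9.81 = 8.79 kN/m³, so q = γ'·D_f = 10.548 kPa; the same γ' applies in the ½γBN_γ term.
q_ult = c·N_c + q·N_q + 0.5·γ·B·N_γ
     = 10.9 × 22.254 + 10.548 × 11.854 + 0.5 × 8.79 × 2 × 8
     = 242.57 + 125.04 + 70.32 = 437.93 kPa.
q_net = 437.93 − 10.548 = 427.38 kPa.
q_all(net) = 427.38 / 2.5 = 170.95 kPa.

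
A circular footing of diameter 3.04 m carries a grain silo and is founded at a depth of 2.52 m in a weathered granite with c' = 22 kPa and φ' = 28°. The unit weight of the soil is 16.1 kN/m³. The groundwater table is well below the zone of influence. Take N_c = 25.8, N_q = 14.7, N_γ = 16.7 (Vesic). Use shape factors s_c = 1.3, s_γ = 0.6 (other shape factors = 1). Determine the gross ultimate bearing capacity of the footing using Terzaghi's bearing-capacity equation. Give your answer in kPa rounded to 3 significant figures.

q = γ·D_f = 16.1 × 2.52 = 40.572 kPa.
c·N_c·s_c = 22 × 25.8 × 1.3 = 737.88 kPa
q·N_q = 40.572 × 14.7 = 596.41 kPa
0.5·γ·B·N_γ·s_γ = 0.5 × 16.1 × 3.04 × 16.7 × 0.6 = 245.21 kPa
q_ult = 737.88 + 596.41 + 245.21 = 1579.5 kPa.

q_ult ≈ 1580 kPa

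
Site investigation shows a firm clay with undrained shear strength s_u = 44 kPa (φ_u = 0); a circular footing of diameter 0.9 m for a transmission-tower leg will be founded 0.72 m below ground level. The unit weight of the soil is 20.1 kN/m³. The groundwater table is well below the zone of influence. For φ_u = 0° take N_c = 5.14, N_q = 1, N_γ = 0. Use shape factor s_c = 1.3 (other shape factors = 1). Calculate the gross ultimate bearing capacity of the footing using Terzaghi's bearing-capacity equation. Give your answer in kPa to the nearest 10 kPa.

q_ult ≈ 310 kPa

q = γ·D_f = 20.1 × 0.72 = 14.472 kPa.
c·N_c·s_c = 44 × 5.14 × 1.3 = 294.01 kPa
q·N_q = 14.472 × 1 = 14.472 kPa
q_ult = 294.01 + 14.472 = 308.48 kPa.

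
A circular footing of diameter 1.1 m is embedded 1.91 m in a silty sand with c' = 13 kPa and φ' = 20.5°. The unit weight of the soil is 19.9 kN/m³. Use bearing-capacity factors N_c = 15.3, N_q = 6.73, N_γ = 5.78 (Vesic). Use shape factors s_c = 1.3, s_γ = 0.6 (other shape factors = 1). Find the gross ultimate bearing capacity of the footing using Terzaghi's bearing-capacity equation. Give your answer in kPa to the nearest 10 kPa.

Overburden at base level: q = 19.9 × 1.91 = 38.009 kPa.
Cohesion term c·N_c·s_c = 13 × 15.3 × 1.3 = 258.57 kPa; surcharge term q·N_q = 38.009 × 6.73 = 255.8 kPa; self-weight term 0.5·γ·B·N_γ·s_γ = 0.5 × 19.9 × 1.1 × 5.78 × 0.6 = 37.957 kPa.
q_ult = 258.57 + 255.8 + 37.957 = 552.33 kPa.

q_ult ≈ 550 kPa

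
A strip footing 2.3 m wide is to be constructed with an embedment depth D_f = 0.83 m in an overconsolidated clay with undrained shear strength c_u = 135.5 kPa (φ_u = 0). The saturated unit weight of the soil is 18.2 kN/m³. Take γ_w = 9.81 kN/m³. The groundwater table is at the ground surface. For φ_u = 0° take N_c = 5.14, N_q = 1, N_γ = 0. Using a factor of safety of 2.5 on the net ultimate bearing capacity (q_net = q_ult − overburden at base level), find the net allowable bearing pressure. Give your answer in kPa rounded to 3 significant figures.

With the water table at the surface the whole profile is submerged: γ' = 18.2 − 9.81 = 8.39 kN/m³, so q = γ'·D_f = 6.9637 kPa.
q_ult = c·N_c + q·N_q
     = 135.5 × 5.14 + 6.9637 × 1
     = 696.47 + 6.9637 = 703.43 kPa.
q_net = 703.43 − 6.9637 = 696.47 kPa.
q_all(net) = 696.47 / 2.5 = 278.59 kPa.

q_all(net) ≈ 279 kPa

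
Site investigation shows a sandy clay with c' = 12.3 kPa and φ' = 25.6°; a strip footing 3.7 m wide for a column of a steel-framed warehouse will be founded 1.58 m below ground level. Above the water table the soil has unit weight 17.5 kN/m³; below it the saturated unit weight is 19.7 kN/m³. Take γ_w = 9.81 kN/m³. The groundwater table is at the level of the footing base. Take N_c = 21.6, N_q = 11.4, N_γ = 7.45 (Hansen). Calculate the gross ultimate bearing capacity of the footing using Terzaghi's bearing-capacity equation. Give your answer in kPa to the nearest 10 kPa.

q = γ·D_f = 17.5 × 1.58 = 27.65 kPa.
For the ½γBN_γ term take γ' = 19.7 − 9.81 = 9.89 kN/m³ (soil below base is submerged).
c·N_c = 12.3 × 21.6 = 265.68 kPa
q·N_q = 27.65 × 11.4 = 315.21 kPa
0.5·γ·B·N_γ = 0.5 × 9.89 × 3.7 × 7.45 = 136.31 kPa
q_ult = 265.68 + 315.21 + 136.31 = 717.2 kPa.

q_ult ≈ 720 kPa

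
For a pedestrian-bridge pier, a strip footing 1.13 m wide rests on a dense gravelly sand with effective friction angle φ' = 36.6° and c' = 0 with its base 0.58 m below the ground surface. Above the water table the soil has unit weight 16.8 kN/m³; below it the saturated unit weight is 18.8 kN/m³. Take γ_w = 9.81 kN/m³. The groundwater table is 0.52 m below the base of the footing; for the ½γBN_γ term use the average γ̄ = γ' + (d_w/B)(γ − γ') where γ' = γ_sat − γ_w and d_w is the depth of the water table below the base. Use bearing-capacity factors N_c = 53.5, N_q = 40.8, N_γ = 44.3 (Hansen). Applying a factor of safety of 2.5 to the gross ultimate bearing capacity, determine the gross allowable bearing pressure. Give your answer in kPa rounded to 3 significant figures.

q_all ≈ 285 kPa

Overburden at base level: q = 16.8 × 0.58 = 9.744 kPa.
The water table is 0.52 m below the base (< B = 1.13 m), so the ½γBN_γ term uses γ̄ = γ' + (d_w/B)(γ − γ') = 8.99 + (0.52/1.13)(16.8 − 8.99) = 12.584 kN/m³.
Surcharge term q·N_q = 9.744 × 40.8 = 397.56 kPa; self-weight term 0.5·γ·B·N_γ = 0.5 × 12.584 × 1.13 × 44.3 = 314.97 kPa.
q_ult = 397.56 + 314.97 = 712.53 kPa.
q_all = q_ult / FS = 712.53 / 2.5 = 285.01 kPa.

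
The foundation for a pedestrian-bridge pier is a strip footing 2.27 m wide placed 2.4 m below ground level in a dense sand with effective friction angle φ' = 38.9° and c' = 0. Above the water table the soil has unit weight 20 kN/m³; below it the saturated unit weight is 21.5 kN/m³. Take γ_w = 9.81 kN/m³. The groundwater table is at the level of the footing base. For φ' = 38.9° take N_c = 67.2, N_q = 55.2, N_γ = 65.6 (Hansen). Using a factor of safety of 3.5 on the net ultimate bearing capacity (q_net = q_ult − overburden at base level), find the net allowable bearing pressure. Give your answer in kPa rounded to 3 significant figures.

Overburden at base level: q = 20 × 2.4 = 48 kPa.
Below the base the soil is submerged, so the ½γBN_γ term uses γ' = 21.5 − 9.81 = 11.69 kN/m³.
Surcharge term q·N_q = 48 × 55.2 = 2649.6 kPa; self-weight term 0.5·γ·B·N_γ = 0.5 × 11.69 × 2.27 × 65.6 = 870.39 kPa.
q_ult = 2649.6 + 870.39 = 3520 kPa.
q_net = 3520 − 48 = 3472 kPa.
q_all(net) = 3472 / 3.5 = 992 kPa.

q_all(net) ≈ 992 kPa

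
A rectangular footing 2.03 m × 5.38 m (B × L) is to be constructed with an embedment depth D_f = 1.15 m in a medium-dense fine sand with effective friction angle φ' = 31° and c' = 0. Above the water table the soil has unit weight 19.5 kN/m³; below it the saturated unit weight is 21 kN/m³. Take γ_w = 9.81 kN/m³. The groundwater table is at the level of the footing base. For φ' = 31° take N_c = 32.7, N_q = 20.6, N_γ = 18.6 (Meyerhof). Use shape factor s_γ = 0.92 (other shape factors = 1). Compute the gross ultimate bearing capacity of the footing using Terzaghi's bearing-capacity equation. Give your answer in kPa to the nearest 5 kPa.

q_ult ≈ 655 kPa

Effective surcharge at the founding depth q = γ·D_f = 19.5 × 1.15 = 22.425 kPa.
The water table coincides with the base, so in the self-weight term γ → γ' = 11.19 kN/m³.
q_ult = q·N_q + 0.5·γ·B·N_γ·s_γ
     = 22.425 × 20.6 + 0.5 × 11.19 × 2.03 × 18.6 × 0.92
     = 461.95 + 194.36 = 656.31 kPa.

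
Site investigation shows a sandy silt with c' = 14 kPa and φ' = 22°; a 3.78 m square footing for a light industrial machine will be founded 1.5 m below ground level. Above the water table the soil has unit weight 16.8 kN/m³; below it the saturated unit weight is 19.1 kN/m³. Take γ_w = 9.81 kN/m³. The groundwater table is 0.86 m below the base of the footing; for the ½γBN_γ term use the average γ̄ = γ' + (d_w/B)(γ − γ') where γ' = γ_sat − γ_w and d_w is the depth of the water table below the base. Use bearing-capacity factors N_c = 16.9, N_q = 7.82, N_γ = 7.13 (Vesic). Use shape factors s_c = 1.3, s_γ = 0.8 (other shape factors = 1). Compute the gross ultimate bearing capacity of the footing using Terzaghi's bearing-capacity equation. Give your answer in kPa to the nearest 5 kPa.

Overburden at base level: q = 16.8 × 1.5 = 25.2 kPa.
The water table is 0.86 m below the base (< B = 3.78 m), so the ½γBN_γ term uses γ̄ = γ' + (d_w/B)(γ − γ') = 9.29 + (0.86/3.78)(16.8 − 9.29) = 10.999 kN/m³.
Cohesion term c·N_c·s_c = 14 × 16.9 × 1.3 = 307.58 kPa; surcharge term q·N_q = 25.2 × 7.82 = 197.06 kPa; self-weight term 0.5·γ·B·N_γ·s_γ = 0.5 × 10.999 × 3.78 × 7.13 × 0.8 = 118.57 kPa.
q_ult = 307.58 + 197.06 + 118.57 = 623.22 kPa.

q_ult ≈ 625 kPa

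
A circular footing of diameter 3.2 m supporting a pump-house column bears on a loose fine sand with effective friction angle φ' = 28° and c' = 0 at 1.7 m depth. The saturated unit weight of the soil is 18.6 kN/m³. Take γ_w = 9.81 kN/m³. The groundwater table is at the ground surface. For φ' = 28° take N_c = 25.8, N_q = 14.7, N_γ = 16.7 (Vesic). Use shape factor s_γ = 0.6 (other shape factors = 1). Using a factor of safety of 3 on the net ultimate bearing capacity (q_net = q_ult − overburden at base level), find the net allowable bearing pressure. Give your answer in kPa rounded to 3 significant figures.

γ' = 18.6 − 9.81 = 8.79 kN/m³ (submerged throughout). q = 8.79 × 1.7 = 14.943 kPa; the same γ' applies in the ½γBN_γ term.
q·N_q = 14.943 × 14.7 = 219.66 kPa
0.5·γ·B·N_γ·s_γ = 0.5 × 8.79 × 3.2 × 16.7 × 0.6 = 140.92 kPa
q_ult = 219.66 + 140.92 = 360.58 kPa.
q_net = 360.58 − 14.943 = 345.64 kPa.
q_all(net) = 345.64 / 3 = 115.21 kPa.

q_all(net) ≈ 115 kPa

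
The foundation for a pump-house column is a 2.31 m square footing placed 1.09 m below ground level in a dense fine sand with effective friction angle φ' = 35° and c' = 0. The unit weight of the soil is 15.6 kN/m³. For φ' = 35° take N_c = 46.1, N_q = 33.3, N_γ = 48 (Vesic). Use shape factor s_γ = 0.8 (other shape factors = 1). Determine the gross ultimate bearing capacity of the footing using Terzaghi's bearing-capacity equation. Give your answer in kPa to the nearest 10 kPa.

Overburden at base level: q = 15.6 × 1.09 = 17.004 kPa.
Surcharge term q·N_q = 17.004 × 33.3 = 566.23 kPa; self-weight term 0.5·γ·B·N_γ·s_γ = 0.5 × 15.6 × 2.31 × 48 × 0.8 = 691.89 kPa.
q_ult = 566.23 + 691.89 = 1258.1 kPa.

q_ult ≈ 1260 kPa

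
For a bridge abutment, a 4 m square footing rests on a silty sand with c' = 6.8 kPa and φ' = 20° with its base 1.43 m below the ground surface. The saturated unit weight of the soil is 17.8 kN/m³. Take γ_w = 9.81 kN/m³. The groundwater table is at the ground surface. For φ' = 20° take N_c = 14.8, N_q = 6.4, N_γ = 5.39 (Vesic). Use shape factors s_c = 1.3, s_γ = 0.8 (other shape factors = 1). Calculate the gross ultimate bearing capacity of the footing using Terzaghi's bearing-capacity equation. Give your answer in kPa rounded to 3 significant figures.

q_ult ≈ 273 kPa

With the water table at the surface the whole profile is submerged: γ' = 17.8 − 9.81 = 7.99 kN/m³, so q = γ'·D_f = 11.426 kPa; the same γ' applies in the ½γBN_γ term.
q_ult = c·N_c·s_c + q·N_q + 0.5·γ·B·N_γ·s_γ
     = 6.8 × 14.8 × 1.3 + 11.426 × 6.4 + 0.5 × 7.99 × 4 × 5.39 × 0.8
     = 130.83 + 73.124 + 68.906 = 272.86 kPa.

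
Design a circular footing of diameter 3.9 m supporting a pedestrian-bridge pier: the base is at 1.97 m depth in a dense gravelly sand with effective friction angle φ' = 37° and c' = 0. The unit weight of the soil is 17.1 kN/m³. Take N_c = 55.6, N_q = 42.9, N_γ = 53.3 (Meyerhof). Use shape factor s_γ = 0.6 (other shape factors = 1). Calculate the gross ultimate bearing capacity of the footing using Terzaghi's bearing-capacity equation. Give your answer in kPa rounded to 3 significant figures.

q_ult ≈ 2510 kPa

Effective surcharge at the founding depth q = γ·D_f = 17.1 × 1.97 = 33.687 kPa.
q_ult = q·N_q + 0.5·γ·B·N_γ·s_γ
     = 33.687 × 42.9 + 0.5 × 17.1 × 3.9 × 53.3 × 0.6
     = 1445.2 + 1066.4 = 2511.5 kPa.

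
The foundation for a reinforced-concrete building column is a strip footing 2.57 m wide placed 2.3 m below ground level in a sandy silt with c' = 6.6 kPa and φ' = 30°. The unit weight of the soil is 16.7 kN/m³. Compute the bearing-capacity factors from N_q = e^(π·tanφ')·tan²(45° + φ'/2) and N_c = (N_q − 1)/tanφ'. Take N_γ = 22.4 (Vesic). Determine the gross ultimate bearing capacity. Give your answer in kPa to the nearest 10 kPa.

q_ult ≈ 1390 kPa

tan30° = 0.5774, so N_q = e^(π×0.5774)·tan²(60°) = 6.134 × 3.0 = 18.4.
N_c = (18.4 − 1)/tan30° = 30.14.
q = γ·D_f = 16.7 × 2.3 = 38.41 kPa.
c·N_c = 6.6 × 30.14 = 198.92 kPa
q·N_q = 38.41 × 18.401 = 706.79 kPa
0.5·γ·B·N_γ = 0.5 × 16.7 × 2.57 × 22.4 = 480.69 kPa
q_ult = 198.92 + 706.79 + 480.69 = 1386.4 kPa.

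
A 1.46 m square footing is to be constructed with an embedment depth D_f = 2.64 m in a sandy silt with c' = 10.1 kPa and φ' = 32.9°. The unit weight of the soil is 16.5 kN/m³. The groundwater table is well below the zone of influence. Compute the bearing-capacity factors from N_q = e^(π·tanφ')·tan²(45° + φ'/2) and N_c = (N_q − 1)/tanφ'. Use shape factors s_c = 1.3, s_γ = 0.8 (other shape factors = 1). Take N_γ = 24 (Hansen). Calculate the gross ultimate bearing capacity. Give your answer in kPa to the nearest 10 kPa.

q_ult ≈ 1860 kPa

tan32.9° = 0.6469, so N_q = e^(π×0.6469)·tan²(61.45°) = 7.632 × 3.378 = 25.78.
N_c = (25.78 − 1)/tan32.9° = 38.31.
Overburden at base level: q = 16.5 × 2.64 = 43.56 kPa.
Cohesion term c·N_c·s_c = 10.1 × 38.307 × 1.3 = 502.98 kPa; surcharge term q·N_q = 43.56 × 25.782 = 1123.1 kPa; self-weight term 0.5·γ·B·N_γ·s_γ = 0.5 × 16.5 × 1.46 × 24 × 0.8 = 231.26 kPa.
q_ult = 502.98 + 1123.1 + 231.26 = 1857.3 kPa.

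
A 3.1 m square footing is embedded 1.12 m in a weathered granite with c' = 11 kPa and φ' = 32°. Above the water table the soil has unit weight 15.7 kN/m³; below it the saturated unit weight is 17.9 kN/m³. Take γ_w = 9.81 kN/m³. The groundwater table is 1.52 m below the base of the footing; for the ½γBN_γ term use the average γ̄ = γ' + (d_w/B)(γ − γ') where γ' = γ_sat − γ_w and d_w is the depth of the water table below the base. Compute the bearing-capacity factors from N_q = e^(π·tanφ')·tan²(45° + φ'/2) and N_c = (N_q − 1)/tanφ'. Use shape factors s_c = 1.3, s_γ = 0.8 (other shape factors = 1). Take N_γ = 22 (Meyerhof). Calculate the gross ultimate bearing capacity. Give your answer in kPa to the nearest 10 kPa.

q_ult ≈ 1240 kPa

tan32° = 0.6249, so N_q = e^(π×0.6249)·tan²(61°) = 7.121 × 3.255 = 23.18.
N_c = (23.18 − 1)/tan32° = 35.49.
Effective surcharge at the founding depth q = γ·D_f = 15.7 × 1.12 = 17.584 kPa.
With d_w = 1.52 m < B, γ̄ = 8.09 + (1.52/3.1) × (15.7 − 8.09) = 11.821 kN/m³.
q_ult = c·N_c·s_c + q·N_q + 0.5·γ·B·N_γ·s_γ
     = 11 × 35.49 × 1.3 + 17.584 × 23.177 + 0.5 × 11.821 × 3.1 × 22 × 0.8
     = 507.51 + 407.54 + 322.49 = 1237.5 kPa.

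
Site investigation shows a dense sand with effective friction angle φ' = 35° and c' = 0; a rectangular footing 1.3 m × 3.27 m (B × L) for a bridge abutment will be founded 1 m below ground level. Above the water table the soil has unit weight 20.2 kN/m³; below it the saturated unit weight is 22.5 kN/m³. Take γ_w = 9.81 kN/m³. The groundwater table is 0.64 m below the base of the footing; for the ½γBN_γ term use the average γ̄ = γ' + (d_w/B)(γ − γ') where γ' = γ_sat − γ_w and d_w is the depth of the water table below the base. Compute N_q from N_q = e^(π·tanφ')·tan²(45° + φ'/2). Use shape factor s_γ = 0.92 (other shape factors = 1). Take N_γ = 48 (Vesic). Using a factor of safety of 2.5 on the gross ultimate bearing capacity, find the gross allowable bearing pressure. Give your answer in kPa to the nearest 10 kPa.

q_all ≈ 460 kPa

N_q = e^(π·tan35°)·tan²(62.5°) = 33.3.
q = γ·D_f = 20.2 × 1 = 20.2 kPa.
γ' = 12.69 kN/m³; averaging over the depth B below the base, γ̄ = γ' + (d_w/B)(γ − γ') = 16.387 kN/m³.
q·N_q = 20.2 × 33.296 = 672.58 kPa
0.5·γ·B·N_γ·s_γ = 0.5 × 16.387 × 1.3 × 48 × 0.92 = 470.38 kPa
q_ult = 672.58 + 470.38 = 1143 kPa.
q_all = 1143 / 2.5 = 457.18 kPa.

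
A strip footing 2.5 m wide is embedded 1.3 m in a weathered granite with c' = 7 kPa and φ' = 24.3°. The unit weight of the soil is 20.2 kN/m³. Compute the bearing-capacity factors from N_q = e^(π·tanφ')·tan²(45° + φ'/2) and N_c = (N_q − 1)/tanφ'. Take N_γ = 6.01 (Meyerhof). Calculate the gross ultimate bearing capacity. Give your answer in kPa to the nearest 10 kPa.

tan24.3° = 0.4515, so N_q = e^(π×0.4515)·tan²(57.15°) = 4.131 × 2.399 = 9.91.
N_c = (9.91 − 1)/tan24.3° = 19.73.
q = γ·D_f = 20.2 × 1.3 = 26.26 kPa.
c·N_c = 7 × 19.729 = 138.1 kPa
q·N_q = 26.26 × 9.9081 = 260.19 kPa
0.5·γ·B·N_γ = 0.5 × 20.2 × 2.5 × 6.01 = 151.75 kPa
q_ult = 138.1 + 260.19 + 151.75 = 550.04 kPa.

q_ult ≈ 550 kPa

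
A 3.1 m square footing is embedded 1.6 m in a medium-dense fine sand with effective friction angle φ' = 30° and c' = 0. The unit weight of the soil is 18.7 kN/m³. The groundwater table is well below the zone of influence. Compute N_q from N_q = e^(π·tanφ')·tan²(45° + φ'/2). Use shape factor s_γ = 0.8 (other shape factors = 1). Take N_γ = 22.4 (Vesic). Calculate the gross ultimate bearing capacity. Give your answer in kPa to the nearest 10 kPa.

q_ult ≈ 1070 kPa

tan30° = 0.5774, so N_q = e^(π×0.5774)·tan²(60°) = 6.134 × 3.0 = 18.4.
q = γ·D_f = 18.7 × 1.6 = 29.92 kPa.
q·N_q = 29.92 × 18.401 = 550.56 kPa
0.5·γ·B·N_γ·s_γ = 0.5 × 18.7 × 3.1 × 22.4 × 0.8 = 519.41 kPa
q_ult = 550.56 + 519.41 = 1070 kPa.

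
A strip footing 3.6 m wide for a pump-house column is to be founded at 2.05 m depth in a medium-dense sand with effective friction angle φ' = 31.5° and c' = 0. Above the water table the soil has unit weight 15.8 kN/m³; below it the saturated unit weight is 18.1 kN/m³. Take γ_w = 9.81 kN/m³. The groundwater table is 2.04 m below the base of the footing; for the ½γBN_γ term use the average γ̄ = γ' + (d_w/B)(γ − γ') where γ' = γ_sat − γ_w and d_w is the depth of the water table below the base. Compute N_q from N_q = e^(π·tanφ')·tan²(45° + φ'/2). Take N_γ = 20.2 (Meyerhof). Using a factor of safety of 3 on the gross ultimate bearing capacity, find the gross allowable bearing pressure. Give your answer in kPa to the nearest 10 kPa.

q_all ≈ 390 kPa

N_q = e^(π·tan31.5°)·tan²(60.75°) = 21.86.
Overburden at base level: q = 15.8 × 2.05 = 32.39 kPa.
The water table is 2.04 m below the base (< B = 3.6 m), so the ½γBN_γ term uses γ̄ = γ' + (d_w/B)(γ − γ') = 8.29 + (2.04/3.6)(15.8 − 8.29) = 12.546 kN/m³.
Surcharge term q·N_q = 32.39 × 21.861 = 708.08 kPa; self-weight term 0.5·γ·B·N_γ = 0.5 × 12.546 × 3.6 × 20.2 = 456.16 kPa.
q_ult = 708.08 + 456.16 = 1164.2 kPa.
q_all = 1164.2 / 3 = 388.08 kPa.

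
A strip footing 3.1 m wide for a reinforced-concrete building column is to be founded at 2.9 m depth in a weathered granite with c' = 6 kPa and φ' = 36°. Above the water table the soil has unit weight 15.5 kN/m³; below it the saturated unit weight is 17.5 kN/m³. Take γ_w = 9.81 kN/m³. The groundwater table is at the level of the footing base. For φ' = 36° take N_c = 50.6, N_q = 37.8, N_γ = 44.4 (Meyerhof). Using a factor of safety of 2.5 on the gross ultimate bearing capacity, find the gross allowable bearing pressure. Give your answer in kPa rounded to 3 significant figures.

q = γ·D_f = 15.5 × 2.9 = 44.95 kPa.
For the ½γBN_γ term take γ' = 17.5 − 9.81 = 7.69 kN/m³ (soil below base is submerged).
c·N_c = 6 × 50.6 = 303.6 kPa
q·N_q = 44.95 × 37.8 = 1699.1 kPa
0.5·γ·B·N_γ = 0.5 × 7.69 × 3.1 × 44.4 = 529.23 kPa
q_ult = 303.6 + 1699.1 + 529.23 = 2531.9 kPa.
q_all = 2531.9 / 2.5 = 1012.8 kPa.

q_all ≈ 1010 kPa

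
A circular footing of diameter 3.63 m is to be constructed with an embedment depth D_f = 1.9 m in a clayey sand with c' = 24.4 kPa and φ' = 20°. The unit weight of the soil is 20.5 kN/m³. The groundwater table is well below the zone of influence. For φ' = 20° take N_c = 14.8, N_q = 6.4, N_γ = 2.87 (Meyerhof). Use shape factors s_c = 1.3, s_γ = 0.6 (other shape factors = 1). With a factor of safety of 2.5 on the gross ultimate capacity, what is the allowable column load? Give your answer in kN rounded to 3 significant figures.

P_all ≈ 3240 kN

q = γ·D_f = 20.5 × 1.9 = 38.95 kPa.
c·N_c·s_c = 24.4 × 14.8 × 1.3 = 469.46 kPa
q·N_q = 38.95 × 6.4 = 249.28 kPa
0.5·γ·B·N_γ·s_γ = 0.5 × 20.5 × 3.63 × 2.87 × 0.6 = 64.071 kPa
q_ult = 469.46 + 249.28 + 64.071 = 782.81 kPa.
Gross allowable pressure q_all = 782.81 / 2.5 = 313.12 kPa.
Footing area = 10.3491 m², so allowable column load = 313.12 × 10.3491 = 3240.5 kN.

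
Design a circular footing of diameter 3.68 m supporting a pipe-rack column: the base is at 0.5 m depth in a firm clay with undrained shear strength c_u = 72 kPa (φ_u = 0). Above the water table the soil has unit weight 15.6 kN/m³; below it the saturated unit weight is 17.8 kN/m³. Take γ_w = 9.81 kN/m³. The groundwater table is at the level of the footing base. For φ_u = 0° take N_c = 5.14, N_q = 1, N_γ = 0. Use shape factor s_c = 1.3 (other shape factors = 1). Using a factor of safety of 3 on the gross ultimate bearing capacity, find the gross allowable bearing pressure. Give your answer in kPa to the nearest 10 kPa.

q = γ·D_f = 15.6 × 0.5 = 7.8 kPa.
c·N_c·s_c = 72 × 5.14 × 1.3 = 481.1 kPa
q·N_q = 7.8 × 1 = 7.8 kPa
q_ult = 481.1 + 7.8 = 488.9 kPa.
q_all = 488.9 / 3 = 162.97 kPa.

q_all ≈ 160 kPa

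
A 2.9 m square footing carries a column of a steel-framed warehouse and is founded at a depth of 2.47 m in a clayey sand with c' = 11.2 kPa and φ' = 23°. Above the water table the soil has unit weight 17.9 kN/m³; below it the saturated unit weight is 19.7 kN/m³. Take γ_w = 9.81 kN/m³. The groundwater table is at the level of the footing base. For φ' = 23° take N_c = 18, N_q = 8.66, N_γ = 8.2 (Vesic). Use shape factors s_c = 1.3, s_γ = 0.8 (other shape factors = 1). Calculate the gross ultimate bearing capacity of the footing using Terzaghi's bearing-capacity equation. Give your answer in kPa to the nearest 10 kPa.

q = γ·D_f = 17.9 × 2.47 = 44.213 kPa.
For the ½γBN_γ term take γ' = 19.7 − 9.81 = 9.89 kN/m³ (soil below base is submerged).
c·N_c·s_c = 11.2 × 18 × 1.3 = 262.08 kPa
q·N_q = 44.213 × 8.66 = 382.88 kPa
0.5·γ·B·N_γ·s_γ = 0.5 × 9.89 × 2.9 × 8.2 × 0.8 = 94.074 kPa
q_ult = 262.08 + 382.88 + 94.074 = 739.04 kPa.

q_ult ≈ 740 kPa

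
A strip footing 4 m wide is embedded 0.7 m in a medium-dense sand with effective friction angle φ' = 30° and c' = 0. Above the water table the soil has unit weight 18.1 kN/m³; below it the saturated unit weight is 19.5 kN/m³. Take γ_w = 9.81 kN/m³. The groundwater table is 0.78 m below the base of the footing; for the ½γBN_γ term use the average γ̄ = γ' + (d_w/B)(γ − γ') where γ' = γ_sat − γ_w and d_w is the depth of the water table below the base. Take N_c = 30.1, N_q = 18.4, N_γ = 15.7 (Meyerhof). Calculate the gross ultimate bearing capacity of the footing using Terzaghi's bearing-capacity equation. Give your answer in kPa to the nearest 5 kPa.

Overburden at base level: q = 18.1 × 0.7 = 12.67 kPa.
The water table is 0.78 m below the base (< B = 4 m), so the ½γBN_γ term uses γ̄ = γ' + (d_w/B)(γ − γ') = 9.69 + (0.78/4)(18.1 − 9.69) = 11.33 kN/m³.
Surcharge term q·N_q = 12.67 × 18.4 = 233.13 kPa; self-weight term 0.5·γ·B·N_γ = 0.5 × 11.33 × 4 × 15.7 = 355.76 kPa.
q_ult = 233.13 + 355.76 = 588.89 kPa.

q_ult ≈ 590 kPa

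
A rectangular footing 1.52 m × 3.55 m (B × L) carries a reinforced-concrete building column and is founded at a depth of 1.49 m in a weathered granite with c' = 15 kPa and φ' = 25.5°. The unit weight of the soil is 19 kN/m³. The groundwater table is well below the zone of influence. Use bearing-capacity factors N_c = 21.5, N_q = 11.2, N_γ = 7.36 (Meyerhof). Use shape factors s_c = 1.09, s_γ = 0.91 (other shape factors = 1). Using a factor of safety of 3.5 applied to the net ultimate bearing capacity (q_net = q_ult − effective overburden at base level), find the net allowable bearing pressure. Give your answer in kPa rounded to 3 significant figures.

q_all(net) ≈ 211 kPa

q = γ·D_f = 19 × 1.49 = 28.31 kPa.
c·N_c·s_c = 15 × 21.5 × 1.09 = 351.53 kPa
q·N_q = 28.31 × 11.2 = 317.07 kPa
0.5·γ·B·N_γ·s_γ = 0.5 × 19 × 1.52 × 7.36 × 0.91 = 96.713 kPa
q_ult = 351.53 + 317.07 + 96.713 = 765.31 kPa.
Net ultimate: q_net = 765.31 − 28.31 = 737 kPa.
q_all(net) = 737 / 3.5 = 210.57 kPa.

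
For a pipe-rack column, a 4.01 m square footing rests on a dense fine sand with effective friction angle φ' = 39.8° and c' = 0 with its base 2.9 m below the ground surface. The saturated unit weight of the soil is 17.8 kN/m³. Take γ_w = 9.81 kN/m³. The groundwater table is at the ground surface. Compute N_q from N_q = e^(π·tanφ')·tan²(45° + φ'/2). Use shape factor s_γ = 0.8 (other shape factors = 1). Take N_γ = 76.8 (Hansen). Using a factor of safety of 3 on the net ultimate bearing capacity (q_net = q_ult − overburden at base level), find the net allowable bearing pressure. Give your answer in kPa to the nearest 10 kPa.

N_q = e^(π·tan39.8°)·tan²(64.9°) = 62.44.
With the water table at the surface the whole profile is submerged: γ' = 17.8 − 9.81 = 7.99 kN/m³, so q = γ'·D_f = 23.171 kPa; the same γ' applies in the ½γBN_γ term.
q_ult = q·N_q + 0.5·γ·B·N_γ·s_γ
     = 23.171 × 62.439 + 0.5 × 7.99 × 4.01 × 76.8 × 0.8
     = 1446.8 + 984.27 = 2431 kPa.
q_net = 2431 − 23.171 = 2407.9 kPa.
q_all(net) = 2407.9 / 3 = 802.63 kPa.

q_all(net) ≈ 800 kPa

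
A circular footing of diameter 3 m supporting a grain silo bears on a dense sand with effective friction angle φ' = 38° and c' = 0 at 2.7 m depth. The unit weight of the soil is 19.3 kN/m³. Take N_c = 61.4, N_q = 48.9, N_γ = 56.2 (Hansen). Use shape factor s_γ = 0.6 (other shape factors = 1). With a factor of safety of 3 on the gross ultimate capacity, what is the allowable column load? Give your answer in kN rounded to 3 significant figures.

P_all ≈ 8300 kN

Effective surcharge at the founding depth q = γ·D_f = 19.3 × 2.7 = 52.11 kPa.
q_ult = q·N_q + 0.5·γ·B·N_γ·s_γ
     = 52.11 × 48.9 + 0.5 × 19.3 × 3 × 56.2 × 0.6
     = 2548.2 + 976.19 = 3524.4 kPa.
Gross allowable pressure q_all = 3524.4 / 3 = 1174.8 kPa.
Footing area = 7.0686 m², so allowable column load = 1174.8 × 7.0686 = 8304.1 kN.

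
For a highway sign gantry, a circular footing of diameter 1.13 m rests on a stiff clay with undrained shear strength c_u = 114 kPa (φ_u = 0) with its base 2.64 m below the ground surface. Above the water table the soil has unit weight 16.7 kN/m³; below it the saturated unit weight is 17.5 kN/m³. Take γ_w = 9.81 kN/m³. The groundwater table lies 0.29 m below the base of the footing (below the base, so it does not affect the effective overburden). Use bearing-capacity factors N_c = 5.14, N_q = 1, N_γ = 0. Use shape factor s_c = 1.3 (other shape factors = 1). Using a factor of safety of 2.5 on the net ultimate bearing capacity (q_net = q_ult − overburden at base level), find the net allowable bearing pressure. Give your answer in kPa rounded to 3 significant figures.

Effective surcharge at the founding depth q = γ·D_f = 16.7 × 2.64 = 44.088 kPa.
q_ult = c·N_c·s_c + q·N_q
     = 114 × 5.14 × 1.3 + 44.088 × 1
     = 761.75 + 44.088 = 805.84 kPa.
q_net = 805.84 − 44.088 = 761.75 kPa.
q_all(net) = 761.75 / 2.5 = 304.7 kPa.

q_all(net) ≈ 305 kPa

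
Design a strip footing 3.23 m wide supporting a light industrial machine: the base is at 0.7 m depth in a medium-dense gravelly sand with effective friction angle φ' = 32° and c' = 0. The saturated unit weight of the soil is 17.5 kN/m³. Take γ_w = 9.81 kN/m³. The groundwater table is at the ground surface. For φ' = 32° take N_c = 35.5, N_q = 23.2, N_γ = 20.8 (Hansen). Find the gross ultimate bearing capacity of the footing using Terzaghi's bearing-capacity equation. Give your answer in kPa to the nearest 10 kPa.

Water table at ground surface, so effective unit weight γ' = 17.5 − 9.81 = 7.69 kN/m³ is used throughout; overburden q = 7.69 × 0.7 = 5.383 kPa; the same γ' applies in the ½γBN_γ term.
Surcharge term q·N_q = 5.383 × 23.2 = 124.89 kPa; self-weight term 0.5·γ·B·N_γ = 0.5 × 7.69 × 3.23 × 20.8 = 258.32 kPa.
q_ult = 124.89 + 258.32 = 383.21 kPa.

q_ult ≈ 380 kPa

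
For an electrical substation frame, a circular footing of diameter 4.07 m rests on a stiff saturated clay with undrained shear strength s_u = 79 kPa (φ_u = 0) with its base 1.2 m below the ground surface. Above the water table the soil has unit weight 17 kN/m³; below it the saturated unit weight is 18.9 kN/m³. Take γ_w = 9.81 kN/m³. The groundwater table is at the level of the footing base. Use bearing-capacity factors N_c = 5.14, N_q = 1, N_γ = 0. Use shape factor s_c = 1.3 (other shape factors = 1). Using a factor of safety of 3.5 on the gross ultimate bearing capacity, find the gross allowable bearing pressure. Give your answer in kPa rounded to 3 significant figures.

Overburden at base level: q = 17 × 1.2 = 20.4 kPa.
Cohesion term c·N_c·s_c = 79 × 5.14 × 1.3 = 527.88 kPa; surcharge term q·N_q = 20.4 × 1 = 20.4 kPa.
q_ult = 527.88 + 20.4 = 548.28 kPa.
q_all = 548.28 / 3.5 = 156.65 kPa.

q_all ≈ 157 kPa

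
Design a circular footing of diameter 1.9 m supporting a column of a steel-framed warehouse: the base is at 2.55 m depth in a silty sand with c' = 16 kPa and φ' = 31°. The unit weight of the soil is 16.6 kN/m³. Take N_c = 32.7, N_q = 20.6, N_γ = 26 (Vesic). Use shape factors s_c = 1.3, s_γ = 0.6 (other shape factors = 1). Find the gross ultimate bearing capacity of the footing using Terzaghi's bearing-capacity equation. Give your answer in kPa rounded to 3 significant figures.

q = γ·D_f = 16.6 × 2.55 = 42.33 kPa.
c·N_c·s_c = 16 × 32.7 × 1.3 = 680.16 kPa
q·N_q = 42.33 × 20.6 = 872 kPa
0.5·γ·B·N_γ·s_γ = 0.5 × 16.6 × 1.9 × 26 × 0.6 = 246.01 kPa
q_ult = 680.16 + 872 + 246.01 = 1798.2 kPa.

q_ult ≈ 1800 kPa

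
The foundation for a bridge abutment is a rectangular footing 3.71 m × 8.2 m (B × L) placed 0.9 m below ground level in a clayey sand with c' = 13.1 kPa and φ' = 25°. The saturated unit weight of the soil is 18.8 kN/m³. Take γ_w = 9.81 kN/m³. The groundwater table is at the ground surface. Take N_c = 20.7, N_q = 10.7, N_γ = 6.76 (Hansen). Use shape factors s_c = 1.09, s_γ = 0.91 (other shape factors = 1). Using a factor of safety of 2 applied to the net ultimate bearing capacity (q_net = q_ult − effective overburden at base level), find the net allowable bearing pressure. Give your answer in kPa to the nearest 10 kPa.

Water table at ground surface, so effective unit weight γ' = 18.8 − 9.81 = 8.99 kN/m³ is used throughout; overburden q = 8.99 × 0.9 = 8.091 kPa; the same γ' applies in the ½γBN_γ term.
Cohesion term c·N_c·s_c = 13.1 × 20.7 × 1.09 = 295.58 kPa; surcharge term q·N_q = 8.091 × 10.7 = 86.574 kPa; self-weight term 0.5·γ·B·N_γ·s_γ = 0.5 × 8.99 × 3.71 × 6.76 × 0.91 = 102.59 kPa.
q_ult = 295.58 + 86.574 + 102.59 = 484.74 kPa.
Net ultimate: q_net = 484.74 − 8.091 = 476.64 kPa.
q_all(net) = 476.64 / 2 = 238.32 kPa.

q_all(net) ≈ 240 kPa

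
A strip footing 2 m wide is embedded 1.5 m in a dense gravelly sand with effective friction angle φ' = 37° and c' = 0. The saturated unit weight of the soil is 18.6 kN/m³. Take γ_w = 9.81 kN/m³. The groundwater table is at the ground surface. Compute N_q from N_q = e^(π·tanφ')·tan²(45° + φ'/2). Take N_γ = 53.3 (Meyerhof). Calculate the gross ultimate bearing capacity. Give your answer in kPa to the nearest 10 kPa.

q_ult ≈ 1030 kPa

tan37° = 0.7536, so N_q = e^(π×0.7536)·tan²(63.5°) = 10.669 × 4.023 = 42.92.
With the water table at the surface the whole profile is submerged: γ' = 18.6 − 9.81 = 8.79 kN/m³, so q = γ'·D_f = 13.185 kPa; the same γ' applies in the ½γBN_γ term.
q_ult = q·N_q + 0.5·γ·B·N_γ
     = 13.185 × 42.92 + 0.5 × 8.79 × 2 × 53.3
     = 565.9 + 468.51 = 1034.4 kPa.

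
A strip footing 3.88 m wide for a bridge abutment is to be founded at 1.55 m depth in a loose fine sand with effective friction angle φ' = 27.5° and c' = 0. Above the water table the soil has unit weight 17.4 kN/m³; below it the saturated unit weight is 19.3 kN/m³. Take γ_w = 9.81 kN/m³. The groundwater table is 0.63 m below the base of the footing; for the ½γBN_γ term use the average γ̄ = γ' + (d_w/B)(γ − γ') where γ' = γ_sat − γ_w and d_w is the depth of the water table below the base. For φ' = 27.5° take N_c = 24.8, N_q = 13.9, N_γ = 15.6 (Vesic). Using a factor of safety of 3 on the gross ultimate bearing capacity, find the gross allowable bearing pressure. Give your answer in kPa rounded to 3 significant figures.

q = γ·D_f = 17.4 × 1.55 = 26.97 kPa.
γ' = 9.49 kN/m³; averaging over the depth B below the base, γ̄ = γ' + (d_w/B)(γ − γ') = 10.774 kN/m³.
q·N_q = 26.97 × 13.9 = 374.88 kPa
0.5·γ·B·N_γ = 0.5 × 10.774 × 3.88 × 15.6 = 326.08 kPa
q_ult = 374.88 + 326.08 = 700.96 kPa.
q_all = 700.96 / 3 = 233.65 kPa.

q_all ≈ 234 kPa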